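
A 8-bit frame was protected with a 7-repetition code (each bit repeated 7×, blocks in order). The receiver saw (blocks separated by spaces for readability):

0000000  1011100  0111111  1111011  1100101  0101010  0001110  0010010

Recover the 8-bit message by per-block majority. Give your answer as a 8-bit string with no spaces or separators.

01111000

Block 1 (0000000): 0 ones → 0
Block 2 (1011100): 4 ones → 1
Block 3 (0111111): 6 ones → 1
Block 4 (1111011): 6 ones → 1
Block 5 (1100101): 4 ones → 1
Block 6 (0101010): 3 ones → 0
Block 7 (0001110): 3 ones → 0
Block 8 (0010010): 2 ones → 0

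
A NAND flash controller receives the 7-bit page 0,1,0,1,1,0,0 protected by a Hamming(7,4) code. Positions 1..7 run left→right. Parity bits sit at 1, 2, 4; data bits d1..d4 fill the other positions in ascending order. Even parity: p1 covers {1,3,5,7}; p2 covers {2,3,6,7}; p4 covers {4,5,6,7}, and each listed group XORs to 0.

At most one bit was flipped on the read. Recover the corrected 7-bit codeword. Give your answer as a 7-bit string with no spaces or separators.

0111100

s1 (pos 1,3,5,7): 0⊕0⊕1⊕0 = 1
s2 (pos 2,3,6,7): 1⊕0⊕0⊕0 = 1
s4 (pos 4,5,6,7): 1⊕1⊕0⊕0 = 0
Syndrome s4…s1 = 011 → error at position 3.
Flip position 3: 0101100 → 0111100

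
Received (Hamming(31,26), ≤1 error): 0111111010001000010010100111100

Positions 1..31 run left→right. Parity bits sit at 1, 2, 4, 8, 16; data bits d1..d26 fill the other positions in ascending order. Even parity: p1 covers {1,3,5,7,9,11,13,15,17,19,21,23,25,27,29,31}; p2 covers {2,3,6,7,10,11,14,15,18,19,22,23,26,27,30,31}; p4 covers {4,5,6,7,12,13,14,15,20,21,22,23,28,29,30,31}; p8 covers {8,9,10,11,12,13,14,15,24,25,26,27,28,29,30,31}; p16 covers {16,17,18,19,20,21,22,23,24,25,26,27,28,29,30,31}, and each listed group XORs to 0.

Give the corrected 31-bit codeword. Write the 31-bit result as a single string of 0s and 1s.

s1 (pos 1,3,5,7,9,11,13,15,17,19,21,23,25,27,29,31): 0⊕1⊕1⊕1⊕1⊕0⊕1⊕0⊕0⊕0⊕1⊕1⊕0⊕1⊕1⊕0 = 1
s2 (pos 2,3,6,7,10,11,14,15,18,19,22,23,26,27,30,31): 1⊕1⊕1⊕1⊕0⊕0⊕0⊕0⊕1⊕0⊕0⊕1⊕1⊕1⊕0⊕0 = 0
s4 (pos 4,5,6,7,12,13,14,15,20,21,22,23,28,29,30,31): 1⊕1⊕1⊕1⊕0⊕1⊕0⊕0⊕0⊕1⊕0⊕1⊕1⊕1⊕0⊕0 = 1
s8 (pos 8,9,10,11,12,13,14,15,24,25,26,27,28,29,30,31): 0⊕1⊕0⊕0⊕0⊕1⊕0⊕0⊕0⊕0⊕1⊕1⊕1⊕1⊕0⊕0 = 0
s16 (pos 16,17,18,19,20,21,22,23,24,25,26,27,28,29,30,31): 0⊕0⊕1⊕0⊕0⊕1⊕0⊕1⊕0⊕0⊕1⊕1⊕1⊕1⊕0⊕0 = 1
Syndrome s16…s1 = 10101 → error at position 21.
Flip position 21: 0111111010001000010010100111100 → 0111111010001000010000100111100

0111111010001000010000100111100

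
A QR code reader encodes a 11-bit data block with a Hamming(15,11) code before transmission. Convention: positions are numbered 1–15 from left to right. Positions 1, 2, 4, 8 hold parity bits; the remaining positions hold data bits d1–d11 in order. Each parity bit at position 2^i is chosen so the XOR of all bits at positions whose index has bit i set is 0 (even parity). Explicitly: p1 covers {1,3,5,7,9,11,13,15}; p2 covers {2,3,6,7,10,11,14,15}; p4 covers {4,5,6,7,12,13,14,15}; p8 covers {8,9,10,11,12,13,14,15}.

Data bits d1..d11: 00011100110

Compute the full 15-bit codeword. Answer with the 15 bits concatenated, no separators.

110100101100110

Place data at non-parity positions: p1 p2 0 p4 0 0 1 p8 1 1 0 0 1 1 0
p1 (pos 1,3,5,7,9,11,13,15): XOR of data positions = 0⊕0⊕1⊕1⊕0⊕1⊕0 = 1
p2 (pos 2,3,6,7,10,11,14,15): XOR of data positions = 0⊕0⊕1⊕1⊕0⊕1⊕0 = 1
p4 (pos 4,5,6,7,12,13,14,15): XOR of data positions = 0⊕0⊕1⊕0⊕1⊕1⊕0 = 1
p8 (pos 8,9,10,11,12,13,14,15): XOR of data positions = 1⊕1⊕0⊕0⊕1⊕1⊕0 = 0
Codeword: 110100101100110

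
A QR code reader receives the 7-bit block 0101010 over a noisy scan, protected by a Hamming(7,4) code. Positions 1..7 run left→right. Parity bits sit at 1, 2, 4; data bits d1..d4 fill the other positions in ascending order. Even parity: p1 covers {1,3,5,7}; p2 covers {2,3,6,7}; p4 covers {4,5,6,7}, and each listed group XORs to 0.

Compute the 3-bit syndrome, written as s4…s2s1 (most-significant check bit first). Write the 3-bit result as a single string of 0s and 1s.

s1 (pos 1,3,5,7): 0⊕0⊕0⊕0 = 0
s2 (pos 2,3,6,7): 1⊕0⊕1⊕0 = 0
s4 (pos 4,5,6,7): 1⊕0⊕1⊕0 = 0
Syndrome s4…s1 = 000 → no error.

000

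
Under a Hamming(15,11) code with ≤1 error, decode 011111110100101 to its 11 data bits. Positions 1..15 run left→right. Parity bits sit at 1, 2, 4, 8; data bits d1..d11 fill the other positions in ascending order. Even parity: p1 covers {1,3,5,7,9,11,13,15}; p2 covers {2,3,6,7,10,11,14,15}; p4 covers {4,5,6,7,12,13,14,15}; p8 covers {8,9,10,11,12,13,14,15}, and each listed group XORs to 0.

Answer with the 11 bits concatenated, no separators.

s1 (pos 1,3,5,7,9,11,13,15): 0⊕1⊕1⊕1⊕0⊕0⊕1⊕1 = 1
s2 (pos 2,3,6,7,10,11,14,15): 1⊕1⊕1⊕1⊕1⊕0⊕0⊕1 = 0
s4 (pos 4,5,6,7,12,13,14,15): 1⊕1⊕1⊕1⊕0⊕1⊕0⊕1 = 0
s8 (pos 8,9,10,11,12,13,14,15): 1⊕0⊕1⊕0⊕0⊕1⊕0⊕1 = 0
Syndrome s8…s1 = 0001 → error at position 1.
Flip position 1: 011111110100101 → 111111110100101
Read data bits from positions 3,5,6,7,9,10,11,12,13,14,15: 11110100101

11110100101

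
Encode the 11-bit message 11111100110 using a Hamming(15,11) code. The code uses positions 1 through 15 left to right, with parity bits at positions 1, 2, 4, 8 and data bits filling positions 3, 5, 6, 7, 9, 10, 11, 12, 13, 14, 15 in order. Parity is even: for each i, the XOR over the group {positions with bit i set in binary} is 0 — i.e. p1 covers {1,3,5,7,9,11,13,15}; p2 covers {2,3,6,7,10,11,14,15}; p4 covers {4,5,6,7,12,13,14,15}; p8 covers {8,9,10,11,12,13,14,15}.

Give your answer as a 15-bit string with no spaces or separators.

111111101100110

Place data at non-parity positions: p1 p2 1 p4 1 1 1 p8 1 1 0 0 1 1 0
p1 (pos 1,3,5,7,9,11,13,15): XOR of data positions = 1⊕1⊕1⊕1⊕0⊕1⊕0 = 1
p2 (pos 2,3,6,7,10,11,14,15): XOR of data positions = 1⊕1⊕1⊕1⊕0⊕1⊕0 = 1
p4 (pos 4,5,6,7,12,13,14,15): XOR of data positions = 1⊕1⊕1⊕0⊕1⊕1⊕0 = 1
p8 (pos 8,9,10,11,12,13,14,15): XOR of data positions = 1⊕1⊕0⊕0⊕1⊕1⊕0 = 0
Codeword: 111111101100110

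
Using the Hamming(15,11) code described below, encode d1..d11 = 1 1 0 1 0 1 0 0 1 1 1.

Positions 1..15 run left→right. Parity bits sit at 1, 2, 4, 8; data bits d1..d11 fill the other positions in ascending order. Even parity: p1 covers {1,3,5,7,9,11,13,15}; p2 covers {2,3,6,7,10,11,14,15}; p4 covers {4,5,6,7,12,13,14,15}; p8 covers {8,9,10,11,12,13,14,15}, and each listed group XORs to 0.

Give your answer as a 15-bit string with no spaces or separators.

Place data at non-parity positions: p1 p2 1 p4 1 0 1 p8 0 1 0 0 1 1 1
p1 (pos 1,3,5,7,9,11,13,15): XOR of data positions = 1⊕1⊕1⊕0⊕0⊕1⊕1 = 1
p2 (pos 2,3,6,7,10,11,14,15): XOR of data positions = 1⊕0⊕1⊕1⊕0⊕1⊕1 = 1
p4 (pos 4,5,6,7,12,13,14,15): XOR of data positions = 1⊕0⊕1⊕0⊕1⊕1⊕1 = 1
p8 (pos 8,9,10,11,12,13,14,15): XOR of data positions = 0⊕1⊕0⊕0⊕1⊕1⊕1 = 0
Codeword: 111110100100111

111110100100111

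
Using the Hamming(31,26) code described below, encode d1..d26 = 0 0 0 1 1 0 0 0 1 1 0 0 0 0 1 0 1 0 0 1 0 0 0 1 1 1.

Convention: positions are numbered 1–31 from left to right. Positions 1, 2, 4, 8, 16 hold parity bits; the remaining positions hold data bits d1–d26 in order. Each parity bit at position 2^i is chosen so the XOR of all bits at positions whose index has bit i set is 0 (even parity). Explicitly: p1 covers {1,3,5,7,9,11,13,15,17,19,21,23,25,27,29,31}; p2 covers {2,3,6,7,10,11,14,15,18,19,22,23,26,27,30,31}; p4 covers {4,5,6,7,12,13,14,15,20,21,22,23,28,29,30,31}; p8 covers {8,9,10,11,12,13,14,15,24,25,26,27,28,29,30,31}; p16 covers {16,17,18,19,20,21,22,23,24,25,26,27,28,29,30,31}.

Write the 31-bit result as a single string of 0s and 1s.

0100001110001100000101001000111

Place data at non-parity positions: p1 p2 0 p4 0 0 1 p8 1 0 0 0 1 1 0 p16 0 0 0 1 0 1 0 0 1 0 0 0 1 1 1
p1 (pos 1,3,5,7,9,11,13,15,17,19,21,23,25,27,29,31): XOR of data positions = 0⊕0⊕1⊕1⊕0⊕1⊕0⊕0⊕0⊕0⊕0⊕1⊕0⊕1⊕1 = 0
p2 (pos 2,3,6,7,10,11,14,15,18,19,22,23,26,27,30,31): XOR of data positions = 0⊕0⊕1⊕0⊕0⊕1⊕0⊕0⊕0⊕1⊕0⊕0⊕0⊕1⊕1 = 1
p4 (pos 4,5,6,7,12,13,14,15,20,21,22,23,28,29,30,31): XOR of data positions = 0⊕0⊕1⊕0⊕1⊕1⊕0⊕1⊕0⊕1⊕0⊕0⊕1⊕1⊕1 = 0
p8 (pos 8,9,10,11,12,13,14,15,24,25,26,27,28,29,30,31): XOR of data positions = 1⊕0⊕0⊕0⊕1⊕1⊕0⊕0⊕1⊕0⊕0⊕0⊕1⊕1⊕1 = 1
p16 (pos 16,17,18,19,20,21,22,23,24,25,26,27,28,29,30,31): XOR of data positions = 0⊕0⊕0⊕1⊕0⊕1⊕0⊕0⊕1⊕0⊕0⊕0⊕1⊕1⊕1 = 0
Codeword: 0100001110001100000101001000111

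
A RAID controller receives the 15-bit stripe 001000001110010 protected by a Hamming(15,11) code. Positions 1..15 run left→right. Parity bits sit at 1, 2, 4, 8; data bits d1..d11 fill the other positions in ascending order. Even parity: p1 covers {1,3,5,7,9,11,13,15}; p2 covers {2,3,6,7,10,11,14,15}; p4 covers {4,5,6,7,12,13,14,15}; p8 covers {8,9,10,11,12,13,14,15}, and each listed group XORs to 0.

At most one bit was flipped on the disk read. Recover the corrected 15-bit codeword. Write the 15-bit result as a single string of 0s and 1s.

001010001110010

s1 (pos 1,3,5,7,9,11,13,15): 0⊕1⊕0⊕0⊕1⊕1⊕0⊕0 = 1
s2 (pos 2,3,6,7,10,11,14,15): 0⊕1⊕0⊕0⊕1⊕1⊕1⊕0 = 0
s4 (pos 4,5,6,7,12,13,14,15): 0⊕0⊕0⊕0⊕0⊕0⊕1⊕0 = 1
s8 (pos 8,9,10,11,12,13,14,15): 0⊕1⊕1⊕1⊕0⊕0⊕1⊕0 = 0
Syndrome s8…s1 = 0101 → error at position 5.
Flip position 5: 001000001110010 → 001010001110010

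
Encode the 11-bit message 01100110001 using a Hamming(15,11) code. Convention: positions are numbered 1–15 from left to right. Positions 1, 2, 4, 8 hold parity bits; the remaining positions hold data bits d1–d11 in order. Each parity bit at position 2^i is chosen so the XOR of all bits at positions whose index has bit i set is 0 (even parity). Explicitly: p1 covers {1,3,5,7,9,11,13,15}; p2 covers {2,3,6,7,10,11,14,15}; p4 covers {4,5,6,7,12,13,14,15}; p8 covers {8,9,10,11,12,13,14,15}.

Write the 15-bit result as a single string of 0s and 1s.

Place data at non-parity positions: p1 p2 0 p4 1 1 0 p8 0 1 1 0 0 0 1
p1 (pos 1,3,5,7,9,11,13,15): XOR of data positions = 0⊕1⊕0⊕0⊕1⊕0⊕1 = 1
p2 (pos 2,3,6,7,10,11,14,15): XOR of data positions = 0⊕1⊕0⊕1⊕1⊕0⊕1 = 0
p4 (pos 4,5,6,7,12,13,14,15): XOR of data positions = 1⊕1⊕0⊕0⊕0⊕0⊕1 = 1
p8 (pos 8,9,10,11,12,13,14,15): XOR of data positions = 0⊕1⊕1⊕0⊕0⊕0⊕1 = 1
Codeword: 100111010110001

100111010110001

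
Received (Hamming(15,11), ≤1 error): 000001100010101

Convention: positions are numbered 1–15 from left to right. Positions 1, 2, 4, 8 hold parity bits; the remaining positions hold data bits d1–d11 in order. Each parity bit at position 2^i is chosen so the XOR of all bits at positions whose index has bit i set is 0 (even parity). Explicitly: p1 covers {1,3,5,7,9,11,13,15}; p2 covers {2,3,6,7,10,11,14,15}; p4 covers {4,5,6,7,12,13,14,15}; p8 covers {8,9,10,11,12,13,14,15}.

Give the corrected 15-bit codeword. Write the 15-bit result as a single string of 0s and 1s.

000001110010101

s1 (pos 1,3,5,7,9,11,13,15): 0⊕0⊕0⊕1⊕0⊕1⊕1⊕1 = 0
s2 (pos 2,3,6,7,10,11,14,15): 0⊕0⊕1⊕1⊕0⊕1⊕0⊕1 = 0
s4 (pos 4,5,6,7,12,13,14,15): 0⊕0⊕1⊕1⊕0⊕1⊕0⊕1 = 0
s8 (pos 8,9,10,11,12,13,14,15): 0⊕0⊕0⊕1⊕0⊕1⊕0⊕1 = 1
Syndrome s8…s1 = 1000 → error at position 8.
Flip position 8: 000001100010101 → 000001110010101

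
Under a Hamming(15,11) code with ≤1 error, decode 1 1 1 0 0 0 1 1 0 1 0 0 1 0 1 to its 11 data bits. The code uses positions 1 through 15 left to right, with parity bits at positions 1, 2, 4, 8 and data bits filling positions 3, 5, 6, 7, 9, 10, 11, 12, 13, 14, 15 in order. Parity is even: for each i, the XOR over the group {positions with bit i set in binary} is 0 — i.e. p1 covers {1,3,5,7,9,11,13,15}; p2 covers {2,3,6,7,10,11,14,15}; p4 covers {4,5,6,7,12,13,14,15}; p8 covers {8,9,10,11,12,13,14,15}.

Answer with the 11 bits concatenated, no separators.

10000100101

s1 (pos 1,3,5,7,9,11,13,15): 1⊕1⊕0⊕1⊕0⊕0⊕1⊕1 = 1
s2 (pos 2,3,6,7,10,11,14,15): 1⊕1⊕0⊕1⊕1⊕0⊕0⊕1 = 1
s4 (pos 4,5,6,7,12,13,14,15): 0⊕0⊕0⊕1⊕0⊕1⊕0⊕1 = 1
s8 (pos 8,9,10,11,12,13,14,15): 1⊕0⊕1⊕0⊕0⊕1⊕0⊕1 = 0
Syndrome s8…s1 = 0111 → error at position 7.
Flip position 7: 111000110100101 → 111000010100101
Read data bits from positions 3,5,6,7,9,10,11,12,13,14,15: 10000100101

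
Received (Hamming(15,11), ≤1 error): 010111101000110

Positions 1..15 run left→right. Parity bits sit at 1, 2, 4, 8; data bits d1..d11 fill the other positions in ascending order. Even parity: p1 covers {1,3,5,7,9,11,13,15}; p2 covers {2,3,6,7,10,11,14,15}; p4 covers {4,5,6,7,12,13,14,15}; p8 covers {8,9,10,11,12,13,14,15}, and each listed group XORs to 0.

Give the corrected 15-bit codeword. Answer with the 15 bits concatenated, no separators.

s1 (pos 1,3,5,7,9,11,13,15): 0⊕0⊕1⊕1⊕1⊕0⊕1⊕0 = 0
s2 (pos 2,3,6,7,10,11,14,15): 1⊕0⊕1⊕1⊕0⊕0⊕1⊕0 = 0
s4 (pos 4,5,6,7,12,13,14,15): 1⊕1⊕1⊕1⊕0⊕1⊕1⊕0 = 0
s8 (pos 8,9,10,11,12,13,14,15): 0⊕1⊕0⊕0⊕0⊕1⊕1⊕0 = 1
Syndrome s8…s1 = 1000 → error at position 8.
Flip position 8: 010111101000110 → 010111111000110

010111111000110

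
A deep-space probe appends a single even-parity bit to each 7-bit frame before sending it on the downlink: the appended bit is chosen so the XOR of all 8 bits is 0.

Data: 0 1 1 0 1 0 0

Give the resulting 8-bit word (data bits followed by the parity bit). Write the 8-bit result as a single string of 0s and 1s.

XOR of the 7 data bits: 0⊕1⊕1⊕0⊕1⊕0⊕0 = 1
Parity bit = 1 (so all 8 bits XOR to 0).

01101001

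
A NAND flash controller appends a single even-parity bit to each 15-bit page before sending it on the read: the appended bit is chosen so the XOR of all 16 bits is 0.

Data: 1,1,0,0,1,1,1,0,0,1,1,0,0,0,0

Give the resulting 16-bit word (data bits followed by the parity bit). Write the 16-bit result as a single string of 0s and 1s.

1100111001100001

XOR of the 15 data bits: 1⊕1⊕0⊕0⊕1⊕1⊕1⊕0⊕0⊕1⊕1⊕0⊕0⊕0⊕0 = 1
Parity bit = 1 (so all 16 bits XOR to 0).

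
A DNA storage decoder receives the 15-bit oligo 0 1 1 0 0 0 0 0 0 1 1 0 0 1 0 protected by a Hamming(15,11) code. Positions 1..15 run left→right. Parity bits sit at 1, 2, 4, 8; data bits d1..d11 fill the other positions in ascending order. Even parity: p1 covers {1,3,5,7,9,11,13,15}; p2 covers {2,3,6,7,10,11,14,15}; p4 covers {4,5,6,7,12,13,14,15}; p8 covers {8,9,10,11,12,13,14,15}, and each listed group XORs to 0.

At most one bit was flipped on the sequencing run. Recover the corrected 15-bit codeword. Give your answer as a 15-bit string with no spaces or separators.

011000000110000

s1 (pos 1,3,5,7,9,11,13,15): 0⊕1⊕0⊕0⊕0⊕1⊕0⊕0 = 0
s2 (pos 2,3,6,7,10,11,14,15): 1⊕1⊕0⊕0⊕1⊕1⊕1⊕0 = 1
s4 (pos 4,5,6,7,12,13,14,15): 0⊕0⊕0⊕0⊕0⊕0⊕1⊕0 = 1
s8 (pos 8,9,10,11,12,13,14,15): 0⊕0⊕1⊕1⊕0⊕0⊕1⊕0 = 1
Syndrome s8…s1 = 1110 → error at position 14.
Flip position 14: 011000000110010 → 011000000110000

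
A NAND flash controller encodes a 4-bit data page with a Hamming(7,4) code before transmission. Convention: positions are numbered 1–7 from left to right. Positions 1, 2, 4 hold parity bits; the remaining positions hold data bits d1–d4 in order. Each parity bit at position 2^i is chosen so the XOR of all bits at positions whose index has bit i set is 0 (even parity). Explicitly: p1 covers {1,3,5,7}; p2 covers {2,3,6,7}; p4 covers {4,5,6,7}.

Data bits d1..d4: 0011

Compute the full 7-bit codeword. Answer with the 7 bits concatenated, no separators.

1000011

Place data at non-parity positions: p1 p2 0 p4 0 1 1
p1 (pos 1,3,5,7): XOR of data positions = 0⊕0⊕1 = 1
p2 (pos 2,3,6,7): XOR of data positions = 0⊕1⊕1 = 0
p4 (pos 4,5,6,7): XOR of data positions = 0⊕1⊕1 = 0
Codeword: 1000011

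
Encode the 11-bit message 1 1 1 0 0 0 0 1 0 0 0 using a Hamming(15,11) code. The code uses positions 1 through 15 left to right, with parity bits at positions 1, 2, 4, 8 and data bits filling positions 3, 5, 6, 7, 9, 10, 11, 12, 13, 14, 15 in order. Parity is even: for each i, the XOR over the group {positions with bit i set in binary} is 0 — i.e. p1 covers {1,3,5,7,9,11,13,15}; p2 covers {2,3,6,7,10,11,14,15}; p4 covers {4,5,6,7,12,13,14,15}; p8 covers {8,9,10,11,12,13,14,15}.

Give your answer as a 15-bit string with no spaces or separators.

Place data at non-parity positions: p1 p2 1 p4 1 1 0 p8 0 0 0 1 0 0 0
p1 (pos 1,3,5,7,9,11,13,15): XOR of data positions = 1⊕1⊕0⊕0⊕0⊕0⊕0 = 0
p2 (pos 2,3,6,7,10,11,14,15): XOR of data positions = 1⊕1⊕0⊕0⊕0⊕0⊕0 = 0
p4 (pos 4,5,6,7,12,13,14,15): XOR of data positions = 1⊕1⊕0⊕1⊕0⊕0⊕0 = 1
p8 (pos 8,9,10,11,12,13,14,15): XOR of data positions = 0⊕0⊕0⊕1⊕0⊕0⊕0 = 1
Codeword: 001111010001000

001111010001000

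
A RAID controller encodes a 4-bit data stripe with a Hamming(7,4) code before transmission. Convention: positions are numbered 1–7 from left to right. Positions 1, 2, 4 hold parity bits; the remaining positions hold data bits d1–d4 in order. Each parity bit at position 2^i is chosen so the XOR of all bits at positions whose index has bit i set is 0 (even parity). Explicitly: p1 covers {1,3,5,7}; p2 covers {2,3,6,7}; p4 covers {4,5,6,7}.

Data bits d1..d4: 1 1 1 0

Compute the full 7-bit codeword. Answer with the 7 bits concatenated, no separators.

0010110

Place data at non-parity positions: p1 p2 1 p4 1 1 0
p1 (pos 1,3,5,7): XOR of data positions = 1⊕1⊕0 = 0
p2 (pos 2,3,6,7): XOR of data positions = 1⊕1⊕0 = 0
p4 (pos 4,5,6,7): XOR of data positions = 1⊕1⊕0 = 0
Codeword: 0010110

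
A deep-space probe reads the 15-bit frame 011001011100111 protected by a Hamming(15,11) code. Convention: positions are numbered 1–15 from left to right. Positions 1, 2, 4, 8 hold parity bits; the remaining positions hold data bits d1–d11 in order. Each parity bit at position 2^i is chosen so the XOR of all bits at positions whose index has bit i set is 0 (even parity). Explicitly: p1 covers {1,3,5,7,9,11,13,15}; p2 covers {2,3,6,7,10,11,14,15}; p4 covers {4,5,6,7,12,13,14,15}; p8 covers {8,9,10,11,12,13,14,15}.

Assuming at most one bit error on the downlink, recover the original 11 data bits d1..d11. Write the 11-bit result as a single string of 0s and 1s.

s1 (pos 1,3,5,7,9,11,13,15): 0⊕1⊕0⊕0⊕1⊕0⊕1⊕1 = 0
s2 (pos 2,3,6,7,10,11,14,15): 1⊕1⊕1⊕0⊕1⊕0⊕1⊕1 = 0
s4 (pos 4,5,6,7,12,13,14,15): 0⊕0⊕1⊕0⊕0⊕1⊕1⊕1 = 0
s8 (pos 8,9,10,11,12,13,14,15): 1⊕1⊕1⊕0⊕0⊕1⊕1⊕1 = 0
Syndrome s8…s1 = 0000 → no error.
Read data bits from positions 3,5,6,7,9,10,11,12,13,14,15: 10101100111

10101100111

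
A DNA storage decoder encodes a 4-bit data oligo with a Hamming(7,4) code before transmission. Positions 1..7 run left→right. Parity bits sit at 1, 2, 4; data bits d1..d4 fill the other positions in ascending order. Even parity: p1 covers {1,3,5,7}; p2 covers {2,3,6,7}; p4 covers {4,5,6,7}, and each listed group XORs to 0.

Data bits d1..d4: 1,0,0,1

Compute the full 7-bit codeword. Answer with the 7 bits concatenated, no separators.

0011001

Place data at non-parity positions: p1 p2 1 p4 0 0 1
p1 (pos 1,3,5,7): XOR of data positions = 1⊕0⊕1 = 0
p2 (pos 2,3,6,7): XOR of data positions = 1⊕0⊕1 = 0
p4 (pos 4,5,6,7): XOR of data positions = 0⊕0⊕1 = 1
Codeword: 0011001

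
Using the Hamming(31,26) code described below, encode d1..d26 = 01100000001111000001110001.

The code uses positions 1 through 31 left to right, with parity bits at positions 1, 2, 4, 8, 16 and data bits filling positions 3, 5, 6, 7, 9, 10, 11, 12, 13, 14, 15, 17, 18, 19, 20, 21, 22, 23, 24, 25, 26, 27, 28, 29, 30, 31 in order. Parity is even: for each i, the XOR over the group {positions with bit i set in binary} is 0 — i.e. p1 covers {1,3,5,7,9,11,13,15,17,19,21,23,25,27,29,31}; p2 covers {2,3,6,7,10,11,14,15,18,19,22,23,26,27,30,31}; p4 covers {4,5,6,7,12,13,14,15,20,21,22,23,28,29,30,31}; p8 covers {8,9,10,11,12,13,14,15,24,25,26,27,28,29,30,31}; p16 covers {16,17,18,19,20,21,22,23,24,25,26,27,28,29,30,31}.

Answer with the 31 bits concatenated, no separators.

1100110100000011111000001110001

Place data at non-parity positions: p1 p2 0 p4 1 1 0 p8 0 0 0 0 0 0 1 p16 1 1 1 0 0 0 0 0 1 1 1 0 0 0 1
p1 (pos 1,3,5,7,9,11,13,15,17,19,21,23,25,27,29,31): XOR of data positions = 0⊕1⊕0⊕0⊕0⊕0⊕1⊕1⊕1⊕0⊕0⊕1⊕1⊕0⊕1 = 1
p2 (pos 2,3,6,7,10,11,14,15,18,19,22,23,26,27,30,31): XOR of data positions = 0⊕1⊕0⊕0⊕0⊕0⊕1⊕1⊕1⊕0⊕0⊕1⊕1⊕0⊕1 = 1
p4 (pos 4,5,6,7,12,13,14,15,20,21,22,23,28,29,30,31): XOR of data positions = 1⊕1⊕0⊕0⊕0⊕0⊕1⊕0⊕0⊕0⊕0⊕0⊕0⊕0⊕1 = 0
p8 (pos 8,9,10,11,12,13,14,15,24,25,26,27,28,29,30,31): XOR of data positions = 0⊕0⊕0⊕0⊕0⊕0⊕1⊕0⊕1⊕1⊕1⊕0⊕0⊕0⊕1 = 1
p16 (pos 16,17,18,19,20,21,22,23,24,25,26,27,28,29,30,31): XOR of data positions = 1⊕1⊕1⊕0⊕0⊕0⊕0⊕0⊕1⊕1⊕1⊕0⊕0⊕0⊕1 = 1
Codeword: 1100110100000011111000001110001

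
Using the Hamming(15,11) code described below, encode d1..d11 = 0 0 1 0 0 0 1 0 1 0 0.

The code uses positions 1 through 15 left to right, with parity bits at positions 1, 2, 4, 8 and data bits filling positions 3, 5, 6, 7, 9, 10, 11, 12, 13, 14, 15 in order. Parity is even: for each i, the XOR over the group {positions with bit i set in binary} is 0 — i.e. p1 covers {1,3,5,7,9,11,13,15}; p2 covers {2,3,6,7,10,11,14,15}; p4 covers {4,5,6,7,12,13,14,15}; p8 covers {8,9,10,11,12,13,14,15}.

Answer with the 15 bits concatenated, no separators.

Place data at non-parity positions: p1 p2 0 p4 0 1 0 p8 0 0 1 0 1 0 0
p1 (pos 1,3,5,7,9,11,13,15): XOR of data positions = 0⊕0⊕0⊕0⊕1⊕1⊕0 = 0
p2 (pos 2,3,6,7,10,11,14,15): XOR of data positions = 0⊕1⊕0⊕0⊕1⊕0⊕0 = 0
p4 (pos 4,5,6,7,12,13,14,15): XOR of data positions = 0⊕1⊕0⊕0⊕1⊕0⊕0 = 0
p8 (pos 8,9,10,11,12,13,14,15): XOR of data positions = 0⊕0⊕1⊕0⊕1⊕0⊕0 = 0
Codeword: 000001000010100

000001000010100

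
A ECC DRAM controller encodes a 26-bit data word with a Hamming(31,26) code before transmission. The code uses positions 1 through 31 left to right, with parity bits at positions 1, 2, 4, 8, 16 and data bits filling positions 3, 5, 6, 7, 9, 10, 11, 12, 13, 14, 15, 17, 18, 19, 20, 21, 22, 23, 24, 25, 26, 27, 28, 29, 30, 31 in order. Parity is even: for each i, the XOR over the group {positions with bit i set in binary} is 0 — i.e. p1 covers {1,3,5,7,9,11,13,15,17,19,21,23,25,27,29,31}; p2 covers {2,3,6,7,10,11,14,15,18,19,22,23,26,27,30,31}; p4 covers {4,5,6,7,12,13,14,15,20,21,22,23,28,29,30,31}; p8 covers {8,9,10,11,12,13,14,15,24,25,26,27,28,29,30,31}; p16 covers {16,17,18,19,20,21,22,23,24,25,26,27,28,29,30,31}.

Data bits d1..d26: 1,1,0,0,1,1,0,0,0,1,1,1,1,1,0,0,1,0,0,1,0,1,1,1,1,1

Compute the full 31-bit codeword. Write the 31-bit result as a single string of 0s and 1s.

Place data at non-parity positions: p1 p2 1 p4 1 0 0 p8 1 1 0 0 0 1 1 p16 1 1 1 0 0 1 0 0 1 0 1 1 1 1 1
p1 (pos 1,3,5,7,9,11,13,15,17,19,21,23,25,27,29,31): XOR of data positions = 1⊕1⊕0⊕1⊕0⊕0⊕1⊕1⊕1⊕0⊕0⊕1⊕1⊕1⊕1 = 0
p2 (pos 2,3,6,7,10,11,14,15,18,19,22,23,26,27,30,31): XOR of data positions = 1⊕0⊕0⊕1⊕0⊕1⊕1⊕1⊕1⊕1⊕0⊕0⊕1⊕1⊕1 = 0
p4 (pos 4,5,6,7,12,13,14,15,20,21,22,23,28,29,30,31): XOR of data positions = 1⊕0⊕0⊕0⊕0⊕1⊕1⊕0⊕0⊕1⊕0⊕1⊕1⊕1⊕1 = 0
p8 (pos 8,9,10,11,12,13,14,15,24,25,26,27,28,29,30,31): XOR of data positions = 1⊕1⊕0⊕0⊕0⊕1⊕1⊕0⊕1⊕0⊕1⊕1⊕1⊕1⊕1 = 0
p16 (pos 16,17,18,19,20,21,22,23,24,25,26,27,28,29,30,31): XOR of data positions = 1⊕1⊕1⊕0⊕0⊕1⊕0⊕0⊕1⊕0⊕1⊕1⊕1⊕1⊕1 = 0
Codeword: 0010100011000110111001001011111

0010100011000110111001001011111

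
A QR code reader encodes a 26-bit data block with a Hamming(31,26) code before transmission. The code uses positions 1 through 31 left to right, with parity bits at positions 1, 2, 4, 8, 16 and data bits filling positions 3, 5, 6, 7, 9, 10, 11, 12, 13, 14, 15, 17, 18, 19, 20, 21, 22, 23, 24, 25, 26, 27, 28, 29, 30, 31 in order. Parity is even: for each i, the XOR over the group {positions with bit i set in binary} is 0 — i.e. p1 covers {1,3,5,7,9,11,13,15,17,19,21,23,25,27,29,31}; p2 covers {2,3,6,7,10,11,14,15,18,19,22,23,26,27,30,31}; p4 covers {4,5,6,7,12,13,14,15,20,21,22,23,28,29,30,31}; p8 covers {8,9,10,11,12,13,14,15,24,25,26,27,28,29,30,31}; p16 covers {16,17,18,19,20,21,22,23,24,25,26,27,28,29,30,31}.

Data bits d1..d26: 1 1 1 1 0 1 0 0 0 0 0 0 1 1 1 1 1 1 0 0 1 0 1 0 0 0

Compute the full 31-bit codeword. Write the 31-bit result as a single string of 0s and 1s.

Place data at non-parity positions: p1 p2 1 p4 1 1 1 p8 0 1 0 0 0 0 0 p16 0 1 1 1 1 1 1 0 0 1 0 1 0 0 0
p1 (pos 1,3,5,7,9,11,13,15,17,19,21,23,25,27,29,31): XOR of data positions = 1⊕1⊕1⊕0⊕0⊕0⊕0⊕0⊕1⊕1⊕1⊕0⊕0⊕0⊕0 = 0
p2 (pos 2,3,6,7,10,11,14,15,18,19,22,23,26,27,30,31): XOR of data positions = 1⊕1⊕1⊕1⊕0⊕0⊕0⊕1⊕1⊕1⊕1⊕1⊕0⊕0⊕0 = 1
p4 (pos 4,5,6,7,12,13,14,15,20,21,22,23,28,29,30,31): XOR of data positions = 1⊕1⊕1⊕0⊕0⊕0⊕0⊕1⊕1⊕1⊕1⊕1⊕0⊕0⊕0 = 0
p8 (pos 8,9,10,11,12,13,14,15,24,25,26,27,28,29,30,31): XOR of data positions = 0⊕1⊕0⊕0⊕0⊕0⊕0⊕0⊕0⊕1⊕0⊕1⊕0⊕0⊕0 = 1
p16 (pos 16,17,18,19,20,21,22,23,24,25,26,27,28,29,30,31): XOR of data positions = 0⊕1⊕1⊕1⊕1⊕1⊕1⊕0⊕0⊕1⊕0⊕1⊕0⊕0⊕0 = 0
Codeword: 0110111101000000011111100101000

0110111101000000011111100101000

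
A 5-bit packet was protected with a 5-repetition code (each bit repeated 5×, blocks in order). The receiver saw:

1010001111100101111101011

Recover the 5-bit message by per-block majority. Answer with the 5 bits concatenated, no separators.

01011

Block 1 (10100): 2 ones → 0
Block 2 (01111): 4 ones → 1
Block 3 (10010): 2 ones → 0
Block 4 (11111): 5 ones → 1
Block 5 (01011): 3 ones → 1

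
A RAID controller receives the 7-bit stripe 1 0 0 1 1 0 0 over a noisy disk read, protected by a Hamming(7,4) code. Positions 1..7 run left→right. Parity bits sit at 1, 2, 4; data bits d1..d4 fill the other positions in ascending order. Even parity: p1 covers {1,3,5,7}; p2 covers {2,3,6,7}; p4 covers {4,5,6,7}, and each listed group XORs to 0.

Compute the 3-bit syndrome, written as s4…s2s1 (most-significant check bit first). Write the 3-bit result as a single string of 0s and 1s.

000

s1 (pos 1,3,5,7): 1⊕0⊕1⊕0 = 0
s2 (pos 2,3,6,7): 0⊕0⊕0⊕0 = 0
s4 (pos 4,5,6,7): 1⊕1⊕0⊕0 = 0
Syndrome s4…s1 = 000 → no error.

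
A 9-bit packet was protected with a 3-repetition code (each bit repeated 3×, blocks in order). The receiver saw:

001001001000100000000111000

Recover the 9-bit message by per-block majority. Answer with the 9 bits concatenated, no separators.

000000010

Block 1 (001): 1 one → 0
Block 2 (001): 1 one → 0
Block 3 (001): 1 one → 0
Block 4 (000): 0 ones → 0
Block 5 (100): 1 one → 0
Block 6 (000): 0 ones → 0
Block 7 (000): 0 ones → 0
Block 8 (111): 3 ones → 1
Block 9 (000): 0 ones → 0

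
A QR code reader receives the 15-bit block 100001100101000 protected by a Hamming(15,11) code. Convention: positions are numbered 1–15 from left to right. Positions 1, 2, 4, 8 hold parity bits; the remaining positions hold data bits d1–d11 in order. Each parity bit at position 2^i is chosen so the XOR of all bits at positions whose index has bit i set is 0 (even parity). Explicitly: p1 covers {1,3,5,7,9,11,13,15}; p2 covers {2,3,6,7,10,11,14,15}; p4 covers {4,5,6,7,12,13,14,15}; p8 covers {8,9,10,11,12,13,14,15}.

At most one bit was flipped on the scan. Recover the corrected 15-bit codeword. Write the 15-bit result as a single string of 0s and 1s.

100000100101000

s1 (pos 1,3,5,7,9,11,13,15): 1⊕0⊕0⊕1⊕0⊕0⊕0⊕0 = 0
s2 (pos 2,3,6,7,10,11,14,15): 0⊕0⊕1⊕1⊕1⊕0⊕0⊕0 = 1
s4 (pos 4,5,6,7,12,13,14,15): 0⊕0⊕1⊕1⊕1⊕0⊕0⊕0 = 1
s8 (pos 8,9,10,11,12,13,14,15): 0⊕0⊕1⊕0⊕1⊕0⊕0⊕0 = 0
Syndrome s8…s1 = 0110 → error at position 6.
Flip position 6: 100001100101000 → 100000100101000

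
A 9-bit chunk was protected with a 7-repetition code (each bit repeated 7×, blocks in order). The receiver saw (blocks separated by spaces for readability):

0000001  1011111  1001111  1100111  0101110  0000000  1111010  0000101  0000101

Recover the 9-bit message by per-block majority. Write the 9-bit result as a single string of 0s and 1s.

Block 1 (0000001): 1 one → 0
Block 2 (1011111): 6 ones → 1
Block 3 (1001111): 5 ones → 1
Block 4 (1100111): 5 ones → 1
Block 5 (0101110): 4 ones → 1
Block 6 (0000000): 0 ones → 0
Block 7 (1111010): 5 ones → 1
Block 8 (0000101): 2 ones → 0
Block 9 (0000101): 2 ones → 0

011110100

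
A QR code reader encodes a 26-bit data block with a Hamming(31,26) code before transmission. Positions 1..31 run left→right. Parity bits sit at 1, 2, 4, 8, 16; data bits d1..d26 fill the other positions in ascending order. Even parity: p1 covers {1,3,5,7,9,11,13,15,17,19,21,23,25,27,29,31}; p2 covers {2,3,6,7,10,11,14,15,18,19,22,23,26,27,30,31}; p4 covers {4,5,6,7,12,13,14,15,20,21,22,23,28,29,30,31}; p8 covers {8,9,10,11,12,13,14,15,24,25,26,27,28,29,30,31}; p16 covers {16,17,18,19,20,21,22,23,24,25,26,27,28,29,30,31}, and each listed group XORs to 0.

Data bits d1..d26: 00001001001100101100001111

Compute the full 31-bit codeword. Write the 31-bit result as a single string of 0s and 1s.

0101000110010010100101100001111

Place data at non-parity positions: p1 p2 0 p4 0 0 0 p8 1 0 0 1 0 0 1 p16 1 0 0 1 0 1 1 0 0 0 0 1 1 1 1
p1 (pos 1,3,5,7,9,11,13,15,17,19,21,23,25,27,29,31): XOR of data positions = 0⊕0⊕0⊕1⊕0⊕0⊕1⊕1⊕0⊕0⊕1⊕0⊕0⊕1⊕1 = 0
p2 (pos 2,3,6,7,10,11,14,15,18,19,22,23,26,27,30,31): XOR of data positions = 0⊕0⊕0⊕0⊕0⊕0⊕1⊕0⊕0⊕1⊕1⊕0⊕0⊕1⊕1 = 1
p4 (pos 4,5,6,7,12,13,14,15,20,21,22,23,28,29,30,31): XOR of data positions = 0⊕0⊕0⊕1⊕0⊕0⊕1⊕1⊕0⊕1⊕1⊕1⊕1⊕1⊕1 = 1
p8 (pos 8,9,10,11,12,13,14,15,24,25,26,27,28,29,30,31): XOR of data positions = 1⊕0⊕0⊕1⊕0⊕0⊕1⊕0⊕0⊕0⊕0⊕1⊕1⊕1⊕1 = 1
p16 (pos 16,17,18,19,20,21,22,23,24,25,26,27,28,29,30,31): XOR of data positions = 1⊕0⊕0⊕1⊕0⊕1⊕1⊕0⊕0⊕0⊕0⊕1⊕1⊕1⊕1 = 0
Codeword: 0101000110010010100101100001111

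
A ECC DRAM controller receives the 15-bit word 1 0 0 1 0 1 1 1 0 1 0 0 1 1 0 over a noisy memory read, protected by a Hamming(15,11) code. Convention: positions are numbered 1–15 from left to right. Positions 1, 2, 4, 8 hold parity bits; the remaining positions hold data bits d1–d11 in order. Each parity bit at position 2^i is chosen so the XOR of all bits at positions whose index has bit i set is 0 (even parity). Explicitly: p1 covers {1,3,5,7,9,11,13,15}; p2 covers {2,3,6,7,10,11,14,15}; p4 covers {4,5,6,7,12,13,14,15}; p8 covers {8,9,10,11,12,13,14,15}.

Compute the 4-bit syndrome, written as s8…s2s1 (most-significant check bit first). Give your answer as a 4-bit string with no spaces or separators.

0101

s1 (pos 1,3,5,7,9,11,13,15): 1⊕0⊕0⊕1⊕0⊕0⊕1⊕0 = 1
s2 (pos 2,3,6,7,10,11,14,15): 0⊕0⊕1⊕1⊕1⊕0⊕1⊕0 = 0
s4 (pos 4,5,6,7,12,13,14,15): 1⊕0⊕1⊕1⊕0⊕1⊕1⊕0 = 1
s8 (pos 8,9,10,11,12,13,14,15): 1⊕0⊕1⊕0⊕0⊕1⊕1⊕0 = 0
Syndrome s8…s1 = 0101 → error at position 5.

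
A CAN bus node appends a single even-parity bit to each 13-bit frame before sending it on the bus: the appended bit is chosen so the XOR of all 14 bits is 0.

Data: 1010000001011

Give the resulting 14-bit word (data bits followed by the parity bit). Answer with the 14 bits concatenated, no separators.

10100000010111

XOR of the 13 data bits: 1⊕0⊕1⊕0⊕0⊕0⊕0⊕0⊕0⊕1⊕0⊕1⊕1 = 1
Parity bit = 1 (so all 14 bits XOR to 0).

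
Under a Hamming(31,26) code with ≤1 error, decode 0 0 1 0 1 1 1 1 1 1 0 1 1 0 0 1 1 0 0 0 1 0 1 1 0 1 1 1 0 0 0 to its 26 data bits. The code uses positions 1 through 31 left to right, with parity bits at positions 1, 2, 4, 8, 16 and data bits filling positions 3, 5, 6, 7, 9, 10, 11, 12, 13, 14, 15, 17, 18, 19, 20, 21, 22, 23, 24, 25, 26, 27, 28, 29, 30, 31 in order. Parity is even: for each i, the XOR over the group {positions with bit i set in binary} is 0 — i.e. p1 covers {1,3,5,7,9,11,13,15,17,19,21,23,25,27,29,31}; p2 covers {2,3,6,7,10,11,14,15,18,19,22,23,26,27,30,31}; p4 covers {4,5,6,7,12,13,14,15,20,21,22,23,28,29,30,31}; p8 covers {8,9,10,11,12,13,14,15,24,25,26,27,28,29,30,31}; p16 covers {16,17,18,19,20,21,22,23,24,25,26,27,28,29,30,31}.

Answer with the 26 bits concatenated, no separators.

11111111100100010110111000

s1 (pos 1,3,5,7,9,11,13,15,17,19,21,23,25,27,29,31): 0⊕1⊕1⊕1⊕1⊕0⊕1⊕0⊕1⊕0⊕1⊕1⊕0⊕1⊕0⊕0 = 1
s2 (pos 2,3,6,7,10,11,14,15,18,19,22,23,26,27,30,31): 0⊕1⊕1⊕1⊕1⊕0⊕0⊕0⊕0⊕0⊕0⊕1⊕1⊕1⊕0⊕0 = 1
s4 (pos 4,5,6,7,12,13,14,15,20,21,22,23,28,29,30,31): 0⊕1⊕1⊕1⊕1⊕1⊕0⊕0⊕0⊕1⊕0⊕1⊕1⊕0⊕0⊕0 = 0
s8 (pos 8,9,10,11,12,13,14,15,24,25,26,27,28,29,30,31): 1⊕1⊕1⊕0⊕1⊕1⊕0⊕0⊕1⊕0⊕1⊕1⊕1⊕0⊕0⊕0 = 1
s16 (pos 16,17,18,19,20,21,22,23,24,25,26,27,28,29,30,31): 1⊕1⊕0⊕0⊕0⊕1⊕0⊕1⊕1⊕0⊕1⊕1⊕1⊕0⊕0⊕0 = 0
Syndrome s16…s1 = 01011 → error at position 11.
Flip position 11: 0010111111011001100010110111000 → 0010111111111001100010110111000
Read data bits from positions 3,5,6,7,9,10,11,12,13,14,15,17,18,19,20,21,22,23,24,25,26,27,28,29,30,31: 11111111100100010110111000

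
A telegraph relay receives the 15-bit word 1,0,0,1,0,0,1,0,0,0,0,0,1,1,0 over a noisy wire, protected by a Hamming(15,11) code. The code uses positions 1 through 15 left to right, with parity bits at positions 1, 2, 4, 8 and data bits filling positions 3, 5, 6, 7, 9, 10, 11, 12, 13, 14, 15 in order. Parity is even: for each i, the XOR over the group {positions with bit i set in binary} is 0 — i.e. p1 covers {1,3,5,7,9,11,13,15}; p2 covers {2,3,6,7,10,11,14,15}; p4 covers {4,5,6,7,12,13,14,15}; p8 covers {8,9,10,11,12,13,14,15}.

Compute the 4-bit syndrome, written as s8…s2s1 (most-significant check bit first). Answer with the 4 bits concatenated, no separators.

s1 (pos 1,3,5,7,9,11,13,15): 1⊕0⊕0⊕1⊕0⊕0⊕1⊕0 = 1
s2 (pos 2,3,6,7,10,11,14,15): 0⊕0⊕0⊕1⊕0⊕0⊕1⊕0 = 0
s4 (pos 4,5,6,7,12,13,14,15): 1⊕0⊕0⊕1⊕0⊕1⊕1⊕0 = 0
s8 (pos 8,9,10,11,12,13,14,15): 0⊕0⊕0⊕0⊕0⊕1⊕1⊕0 = 0
Syndrome s8…s1 = 0001 → error at position 1.

0001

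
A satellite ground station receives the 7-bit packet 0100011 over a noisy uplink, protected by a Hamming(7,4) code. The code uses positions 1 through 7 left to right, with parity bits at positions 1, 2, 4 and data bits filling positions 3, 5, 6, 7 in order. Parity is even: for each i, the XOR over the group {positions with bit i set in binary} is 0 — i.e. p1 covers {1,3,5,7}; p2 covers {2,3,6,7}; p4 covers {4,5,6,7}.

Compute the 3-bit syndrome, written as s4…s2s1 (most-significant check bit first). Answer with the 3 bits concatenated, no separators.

s1 (pos 1,3,5,7): 0⊕0⊕0⊕1 = 1
s2 (pos 2,3,6,7): 1⊕0⊕1⊕1 = 1
s4 (pos 4,5,6,7): 0⊕0⊕1⊕1 = 0
Syndrome s4…s1 = 011 → error at position 3.

011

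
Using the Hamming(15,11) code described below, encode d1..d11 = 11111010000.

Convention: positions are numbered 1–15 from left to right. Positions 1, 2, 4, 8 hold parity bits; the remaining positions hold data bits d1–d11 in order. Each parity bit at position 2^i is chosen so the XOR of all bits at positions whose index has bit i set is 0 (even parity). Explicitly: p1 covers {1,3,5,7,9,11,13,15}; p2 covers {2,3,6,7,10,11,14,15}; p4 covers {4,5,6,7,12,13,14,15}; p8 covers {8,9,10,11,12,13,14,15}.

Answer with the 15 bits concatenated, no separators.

101111101010000

Place data at non-parity positions: p1 p2 1 p4 1 1 1 p8 1 0 1 0 0 0 0
p1 (pos 1,3,5,7,9,11,13,15): XOR of data positions = 1⊕1⊕1⊕1⊕1⊕0⊕0 = 1
p2 (pos 2,3,6,7,10,11,14,15): XOR of data positions = 1⊕1⊕1⊕0⊕1⊕0⊕0 = 0
p4 (pos 4,5,6,7,12,13,14,15): XOR of data positions = 1⊕1⊕1⊕0⊕0⊕0⊕0 = 1
p8 (pos 8,9,10,11,12,13,14,15): XOR of data positions = 1⊕0⊕1⊕0⊕0⊕0⊕0 = 0
Codeword: 101111101010000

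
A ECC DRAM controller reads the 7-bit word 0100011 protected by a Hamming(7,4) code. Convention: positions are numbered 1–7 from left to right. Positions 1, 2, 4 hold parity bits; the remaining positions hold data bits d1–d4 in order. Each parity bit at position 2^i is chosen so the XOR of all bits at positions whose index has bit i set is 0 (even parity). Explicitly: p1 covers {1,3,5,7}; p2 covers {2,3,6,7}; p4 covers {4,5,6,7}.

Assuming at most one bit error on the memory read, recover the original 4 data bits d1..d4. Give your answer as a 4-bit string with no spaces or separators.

s1 (pos 1,3,5,7): 0⊕0⊕0⊕1 = 1
s2 (pos 2,3,6,7): 1⊕0⊕1⊕1 = 1
s4 (pos 4,5,6,7): 0⊕0⊕1⊕1 = 0
Syndrome s4…s1 = 011 → error at position 3.
Flip position 3: 0100011 → 0110011
Read data bits from positions 3,5,6,7: 1011

1011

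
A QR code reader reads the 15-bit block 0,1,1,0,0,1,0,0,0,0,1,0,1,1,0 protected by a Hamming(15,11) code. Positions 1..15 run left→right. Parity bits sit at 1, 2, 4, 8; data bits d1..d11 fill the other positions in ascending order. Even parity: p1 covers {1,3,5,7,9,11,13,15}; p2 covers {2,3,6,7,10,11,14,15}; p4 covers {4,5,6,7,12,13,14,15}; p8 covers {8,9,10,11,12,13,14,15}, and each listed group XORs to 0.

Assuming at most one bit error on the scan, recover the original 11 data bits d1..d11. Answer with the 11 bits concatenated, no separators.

10100010111

s1 (pos 1,3,5,7,9,11,13,15): 0⊕1⊕0⊕0⊕0⊕1⊕1⊕0 = 1
s2 (pos 2,3,6,7,10,11,14,15): 1⊕1⊕1⊕0⊕0⊕1⊕1⊕0 = 1
s4 (pos 4,5,6,7,12,13,14,15): 0⊕0⊕1⊕0⊕0⊕1⊕1⊕0 = 1
s8 (pos 8,9,10,11,12,13,14,15): 0⊕0⊕0⊕1⊕0⊕1⊕1⊕0 = 1
Syndrome s8…s1 = 1111 → error at position 15.
Flip position 15: 011001000010110 → 011001000010111
Read data bits from positions 3,5,6,7,9,10,11,12,13,14,15: 10100010111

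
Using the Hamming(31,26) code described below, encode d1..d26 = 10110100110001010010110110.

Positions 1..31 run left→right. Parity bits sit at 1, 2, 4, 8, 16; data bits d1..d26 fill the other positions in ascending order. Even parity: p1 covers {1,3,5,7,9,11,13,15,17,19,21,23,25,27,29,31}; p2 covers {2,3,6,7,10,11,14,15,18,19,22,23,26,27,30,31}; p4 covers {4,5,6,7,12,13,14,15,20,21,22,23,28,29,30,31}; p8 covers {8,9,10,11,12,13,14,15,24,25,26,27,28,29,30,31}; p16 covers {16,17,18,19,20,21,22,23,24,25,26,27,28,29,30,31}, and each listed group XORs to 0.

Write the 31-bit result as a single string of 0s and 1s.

Place data at non-parity positions: p1 p2 1 p4 0 1 1 p8 0 1 0 0 1 1 0 p16 0 0 1 0 1 0 0 1 0 1 1 0 1 1 0
p1 (pos 1,3,5,7,9,11,13,15,17,19,21,23,25,27,29,31): XOR of data positions = 1⊕0⊕1⊕0⊕0⊕1⊕0⊕0⊕1⊕1⊕0⊕0⊕1⊕1⊕0 = 1
p2 (pos 2,3,6,7,10,11,14,15,18,19,22,23,26,27,30,31): XOR of data positions = 1⊕1⊕1⊕1⊕0⊕1⊕0⊕0⊕1⊕0⊕0⊕1⊕1⊕1⊕0 = 1
p4 (pos 4,5,6,7,12,13,14,15,20,21,22,23,28,29,30,31): XOR of data positions = 0⊕1⊕1⊕0⊕1⊕1⊕0⊕0⊕1⊕0⊕0⊕0⊕1⊕1⊕0 = 1
p8 (pos 8,9,10,11,12,13,14,15,24,25,26,27,28,29,30,31): XOR of data positions = 0⊕1⊕0⊕0⊕1⊕1⊕0⊕1⊕0⊕1⊕1⊕0⊕1⊕1⊕0 = 0
p16 (pos 16,17,18,19,20,21,22,23,24,25,26,27,28,29,30,31): XOR of data positions = 0⊕0⊕1⊕0⊕1⊕0⊕0⊕1⊕0⊕1⊕1⊕0⊕1⊕1⊕0 = 1
Codeword: 1111011001001101001010010110110

1111011001001101001010010110110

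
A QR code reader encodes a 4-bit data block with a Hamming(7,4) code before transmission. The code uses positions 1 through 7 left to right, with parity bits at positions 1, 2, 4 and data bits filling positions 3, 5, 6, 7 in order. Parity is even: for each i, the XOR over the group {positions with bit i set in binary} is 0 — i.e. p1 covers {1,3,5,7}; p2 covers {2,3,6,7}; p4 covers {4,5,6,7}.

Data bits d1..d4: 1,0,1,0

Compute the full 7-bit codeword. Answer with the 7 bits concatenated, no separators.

1011010

Place data at non-parity positions: p1 p2 1 p4 0 1 0
p1 (pos 1,3,5,7): XOR of data positions = 1⊕0⊕0 = 1
p2 (pos 2,3,6,7): XOR of data positions = 1⊕1⊕0 = 0
p4 (pos 4,5,6,7): XOR of data positions = 0⊕1⊕0 = 1
Codeword: 1011010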